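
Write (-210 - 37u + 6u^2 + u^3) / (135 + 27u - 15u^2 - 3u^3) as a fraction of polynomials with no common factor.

(42 - u - u^2)/(-27 + 3u^2)

Apply the Euclidean algorithm:
  u^3 + 6u^2 - 37u - 210 = (-1/3)(-3u^3 - 15u^2 + 27u + 135) + (u^2 - 28u - 165)
  -3u^3 - 15u^2 + 27u + 135 = (-3u - 99)(u^2 - 28u - 165) + (-3240u - 16200)
  u^2 - 28u - 165 = (-(1/3240)u + 11/1080)(-3240u - 16200) + (0)
Last nonzero remainder: -3240u - 16200. Dividing through by -3240 gives the monic gcd u + 5.
Cancel u + 5 from numerator and denominator to get the reduced form.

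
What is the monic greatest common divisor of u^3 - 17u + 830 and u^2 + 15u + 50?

By polynomial division,
  u^3 - 17u + 830 = (u - 15)(u^2 + 15u + 50) + (158u + 1580)
  u^2 + 15u + 50 = ((1/158)u + 5/158)(158u + 1580) + (0)
Last nonzero remainder: 158u + 1580. Dividing through by 158 gives the monic gcd u + 10.

u + 10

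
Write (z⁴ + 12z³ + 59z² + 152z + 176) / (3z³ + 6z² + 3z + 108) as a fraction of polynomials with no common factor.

Euclidean algorithm in ℚ[z]:
  z⁴ + 12z³ + 59z² + 152z + 176 = ((1/3)z + 10/3)(3z³ + 6z² + 3z + 108) + (38z² + 106z − 184)
  3z³ + 6z² + 3z + 108 = ((3/38)z − 45/722)(38z² + 106z − 184) + ((8712/361)z + 34848/361)
  38z² + 106z − 184 = ((6859/4356)z − 8303/4356)((8712/361)z + 34848/361) + (0)
Last nonzero remainder: (8712/361)z + 34848/361. Dividing through by 8712/361 gives the monic gcd z + 4.
Cancel z + 4 from numerator and denominator to get the reduced form.

(z³ + 8z² + 27z + 44)/(3z² − 6z + 27)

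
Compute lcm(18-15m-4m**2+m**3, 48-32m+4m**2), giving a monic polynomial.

Euclidean algorithm in ℚ[m]:
  m**3-4m**2-15m+18 = ((1/4)m+1)(4m**2-32m+48) + (5m-30)
  4m**2-32m+48 = ((4/5)m-8/5)(5m-30) + (0)
Last nonzero remainder: 5m-30. Dividing through by 5 gives the monic gcd m-6.
Then lcm(f, g) = f·g / gcd(f, g); expanding and making the result monic gives the answer.

-36+48m-7m**2-6m**3+m**4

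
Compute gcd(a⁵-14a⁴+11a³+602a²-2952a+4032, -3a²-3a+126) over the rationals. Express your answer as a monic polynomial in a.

Euclidean algorithm in ℚ[a]:
  a⁵-14a⁴+11a³+602a²-2952a+4032 = (-(1/3)a³+5a²-(68/3)a+32)(-3a²-3a+126) + (0)
Last nonzero remainder: -3a²-3a+126. Dividing through by -3 gives the monic gcd a²+a-42.

a²+a-42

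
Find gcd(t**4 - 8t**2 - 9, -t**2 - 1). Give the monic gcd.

Repeated division with remainder:
  t**4 - 8t**2 - 9 = (-t**2 + 9)(-t**2 - 1) + (0)
Last nonzero remainder: -t**2 - 1. Dividing through by -1 gives the monic gcd t**2 + 1.

t**2 + 1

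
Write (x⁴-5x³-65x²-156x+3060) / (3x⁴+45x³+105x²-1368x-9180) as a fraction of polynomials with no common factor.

Euclidean algorithm in ℚ[x]:
  x⁴-5x³-65x²-156x+3060 = (1/3)(3x⁴+45x³+105x²-1368x-9180) + (-20x³-100x²+300x+6120)
  3x⁴+45x³+105x²-1368x-9180 = (-(3/20)x-3/2)(-20x³-100x²+300x+6120) + (0)
Last nonzero remainder: -20x³-100x²+300x+6120. Dividing through by -20 gives the monic gcd x³+5x²-15x-306.
Cancel x³+5x²-15x-306 from numerator and denominator to get the reduced form.

(x-10)/(3x+30)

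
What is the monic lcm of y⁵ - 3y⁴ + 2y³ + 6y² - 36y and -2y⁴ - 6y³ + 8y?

y⁷ - 2y⁶ - 3y⁵ + 14y⁴ - 34y³ - 48y² + 72y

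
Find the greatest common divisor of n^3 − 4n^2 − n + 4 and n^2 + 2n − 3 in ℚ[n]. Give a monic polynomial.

n − 1

Repeated division with remainder:
  n^3 − 4n^2 − n + 4 = (n − 6)(n^2 + 2n − 3) + (14n − 14)
  n^2 + 2n − 3 = ((1/14)n + 3/14)(14n − 14) + (0)
Last nonzero remainder: 14n − 14. Dividing through by 14 gives the monic gcd n − 1.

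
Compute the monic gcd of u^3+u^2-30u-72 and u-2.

Apply the Euclidean algorithm:
  u^3+u^2-30u-72 = (u^2+3u-24)(u-2) + (-120)
  u-2 = (-(1/120)u+1/60)(-120) + (0)
The last nonzero remainder is the constant -120, so the polynomials are coprime and gcd = 1.

1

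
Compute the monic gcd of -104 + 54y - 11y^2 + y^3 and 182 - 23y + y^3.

By polynomial division,
  y^3 - 11y^2 + 54y - 104 = (y^3 - 23y + 182) + (-11y^2 + 77y - 286)
  y^3 - 23y + 182 = (-(1/11)y - 7/11)(-11y^2 + 77y - 286) + (0)
Last nonzero remainder: -11y^2 + 77y - 286. Dividing through by -11 gives the monic gcd y^2 - 7y + 26.

26 - 7y + y^2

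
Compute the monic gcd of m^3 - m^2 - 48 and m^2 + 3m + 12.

Euclidean algorithm in ℚ[m]:
  m^3 - m^2 - 48 = (m - 4)(m^2 + 3m + 12) + (0)
The last nonzero remainder m^2 + 3m + 12 is already monic.

m^2 + 3m + 12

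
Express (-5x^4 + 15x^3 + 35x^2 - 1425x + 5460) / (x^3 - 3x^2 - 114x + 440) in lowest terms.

Apply the Euclidean algorithm:
  -5x^4 + 15x^3 + 35x^2 - 1425x + 5460 = (-5x)(x^3 - 3x^2 - 114x + 440) + (-535x^2 + 775x + 5460)
  x^3 - 3x^2 - 114x + 440 = (-(1/535)x + 166/57245)(-535x^2 + 775x + 5460) + (-(1214072/11449)x + 4856288/11449)
  -535x^2 + 775x + 5460 = ((6125215/1214072)x + 15627885/1214072)(-(1214072/11449)x + 4856288/11449) + (0)
Last nonzero remainder: -(1214072/11449)x + 4856288/11449. Dividing through by -1214072/11449 gives the monic gcd x - 4.
Cancel x - 4 from numerator and denominator to get the reduced form.

(-5x^3 - 5x^2 + 15x - 1365)/(x^2 + x - 110)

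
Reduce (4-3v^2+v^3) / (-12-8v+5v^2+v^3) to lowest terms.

By polynomial division,
  v^3-3v^2+4 = (v^3+5v^2-8v-12) + (-8v^2+8v+16)
  v^3+5v^2-8v-12 = (-(1/8)v-3/4)(-8v^2+8v+16) + (0)
Last nonzero remainder: -8v^2+8v+16. Dividing through by -8 gives the monic gcd v^2-v-2.
Cancel v^2-v-2 from numerator and denominator to get the reduced form.

(-2+v)/(6+v)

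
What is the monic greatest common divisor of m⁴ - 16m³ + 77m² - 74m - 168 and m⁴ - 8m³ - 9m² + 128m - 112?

m² - 11m + 28

Repeated division with remainder:
  m⁴ - 16m³ + 77m² - 74m - 168 = (m⁴ - 8m³ - 9m² + 128m - 112) + (-8m³ + 86m² - 202m - 56)
  m⁴ - 8m³ - 9m² + 128m - 112 = (-(1/8)m - 11/32)(-8m³ + 86m² - 202m - 56) + (-(75/16)m² + (825/16)m - 525/4)
  -8m³ + 86m² - 202m - 56 = ((128/75)m + 32/75)(-(75/16)m² + (825/16)m - 525/4) + (0)
Last nonzero remainder: -(75/16)m² + (825/16)m - 525/4. Dividing through by -75/16 gives the monic gcd m² - 11m + 28.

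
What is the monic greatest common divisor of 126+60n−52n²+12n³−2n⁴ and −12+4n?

−3+n

Apply the Euclidean algorithm:
  −2n⁴+12n³−52n²+60n+126 = (−(1/2)n³+(3/2)n²−(17/2)n−21/2)(4n−12) + (0)
Last nonzero remainder: 4n−12. Dividing through by 4 gives the monic gcd n−3.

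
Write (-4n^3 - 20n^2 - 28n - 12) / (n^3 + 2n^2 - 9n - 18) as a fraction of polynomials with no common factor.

(-4n^2 - 8n - 4)/(n^2 - n - 6)

Euclidean algorithm in ℚ[n]:
  -4n^3 - 20n^2 - 28n - 12 = (-4)(n^3 + 2n^2 - 9n - 18) + (-12n^2 - 64n - 84)
  n^3 + 2n^2 - 9n - 18 = (-(1/12)n + 5/18)(-12n^2 - 64n - 84) + ((16/9)n + 16/3)
  -12n^2 - 64n - 84 = (-(27/4)n - 63/4)((16/9)n + 16/3) + (0)
Last nonzero remainder: (16/9)n + 16/3. Dividing through by 16/9 gives the monic gcd n + 3.
Cancel n + 3 from numerator and denominator to get the reduced form.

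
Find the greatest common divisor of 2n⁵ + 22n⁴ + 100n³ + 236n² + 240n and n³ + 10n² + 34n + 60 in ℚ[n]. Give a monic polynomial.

Apply the Euclidean algorithm:
  2n⁵ + 22n⁴ + 100n³ + 236n² + 240n = (2n² + 2n + 12)(n³ + 10n² + 34n + 60) + (-72n² - 288n - 720)
  n³ + 10n² + 34n + 60 = (-(1/72)n - 1/12)(-72n² - 288n - 720) + (0)
Last nonzero remainder: -72n² - 288n - 720. Dividing through by -72 gives the monic gcd n² + 4n + 10.

n² + 4n + 10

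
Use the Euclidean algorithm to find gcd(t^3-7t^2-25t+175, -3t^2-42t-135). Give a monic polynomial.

t+5

Apply the Euclidean algorithm:
  t^3-7t^2-25t+175 = (-(1/3)t+7)(-3t^2-42t-135) + (224t+1120)
  -3t^2-42t-135 = (-(3/224)t-27/224)(224t+1120) + (0)
Last nonzero remainder: 224t+1120. Dividing through by 224 gives the monic gcd t+5.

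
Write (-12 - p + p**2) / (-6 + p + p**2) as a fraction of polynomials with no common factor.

(-4 + p)/(-2 + p)

Euclidean algorithm in ℚ[p]:
  p**2 - p - 12 = (p**2 + p - 6) + (-2p - 6)
  p**2 + p - 6 = (-(1/2)p + 1)(-2p - 6) + (0)
Last nonzero remainder: -2p - 6. Dividing through by -2 gives the monic gcd p + 3.
Cancel p + 3 from numerator and denominator to get the reduced form.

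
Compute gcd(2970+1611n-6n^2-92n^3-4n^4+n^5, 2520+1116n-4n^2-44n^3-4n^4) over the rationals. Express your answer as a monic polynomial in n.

-90-27n+4n^2+n^3

By polynomial division,
  n^5-4n^4-92n^3-6n^2+1611n+2970 = (-(1/4)n+15/4)(-4n^4-44n^3-4n^2+1116n+2520) + (72n^3+288n^2-1944n-6480)
  -4n^4-44n^3-4n^2+1116n+2520 = (-(1/18)n-7/18)(72n^3+288n^2-1944n-6480) + (0)
Last nonzero remainder: 72n^3+288n^2-1944n-6480. Dividing through by 72 gives the monic gcd n^3+4n^2-27n-90.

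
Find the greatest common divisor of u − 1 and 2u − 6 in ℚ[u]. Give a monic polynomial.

By polynomial division,
  u − 1 = (1/2)(2u − 6) + (2)
  2u − 6 = (u − 3)(2) + (0)
The last nonzero remainder is the constant 2, so the polynomials are coprime and gcd = 1.

1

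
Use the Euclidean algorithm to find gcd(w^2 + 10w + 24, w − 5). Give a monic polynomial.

1

Euclidean algorithm in ℚ[w]:
  w^2 + 10w + 24 = (w + 15)(w − 5) + (99)
  w − 5 = ((1/99)w − 5/99)(99) + (0)
The last nonzero remainder is the constant 99, so the polynomials are coprime and gcd = 1.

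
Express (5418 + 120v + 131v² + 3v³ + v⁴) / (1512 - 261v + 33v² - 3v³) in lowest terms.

(-86 - 6v - v²)/(-24 + 3v)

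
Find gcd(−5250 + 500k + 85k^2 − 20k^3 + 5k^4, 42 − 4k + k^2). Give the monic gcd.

42 − 4k + k^2

Repeated division with remainder:
  5k^4 − 20k^3 + 85k^2 + 500k − 5250 = (5k^2 − 125)(k^2 − 4k + 42) + (0)
The last nonzero remainder k^2 − 4k + 42 is already monic.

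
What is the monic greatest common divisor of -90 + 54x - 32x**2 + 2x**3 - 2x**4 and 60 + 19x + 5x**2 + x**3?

Repeated division with remainder:
  -2x**4 + 2x**3 - 32x**2 + 54x - 90 = (-2x + 12)(x**3 + 5x**2 + 19x + 60) + (-54x**2 - 54x - 810)
  x**3 + 5x**2 + 19x + 60 = (-(1/54)x - 2/27)(-54x**2 - 54x - 810) + (0)
Last nonzero remainder: -54x**2 - 54x - 810. Dividing through by -54 gives the monic gcd x**2 + x + 15.

15 + x + x**2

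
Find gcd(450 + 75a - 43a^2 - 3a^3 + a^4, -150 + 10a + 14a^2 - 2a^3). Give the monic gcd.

-15 - 2a + a^2

Apply the Euclidean algorithm:
  a^4 - 3a^3 - 43a^2 + 75a + 450 = (-(1/2)a - 2)(-2a^3 + 14a^2 + 10a - 150) + (-10a^2 + 20a + 150)
  -2a^3 + 14a^2 + 10a - 150 = ((1/5)a - 1)(-10a^2 + 20a + 150) + (0)
Last nonzero remainder: -10a^2 + 20a + 150. Dividing through by -10 gives the monic gcd a^2 - 2a - 15.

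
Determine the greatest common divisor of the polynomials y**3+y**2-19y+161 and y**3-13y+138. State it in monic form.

Apply the Euclidean algorithm:
  y**3+y**2-19y+161 = (y**3-13y+138) + (y**2-6y+23)
  y**3-13y+138 = (y+6)(y**2-6y+23) + (0)
The last nonzero remainder y**2-6y+23 is already monic.

y**2-6y+23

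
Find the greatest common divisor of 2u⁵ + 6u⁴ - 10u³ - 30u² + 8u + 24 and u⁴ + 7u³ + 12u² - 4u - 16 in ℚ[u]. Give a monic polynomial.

u² + u - 2

Repeated division with remainder:
  2u⁵ + 6u⁴ - 10u³ - 30u² + 8u + 24 = (2u - 8)(u⁴ + 7u³ + 12u² - 4u - 16) + (22u³ + 74u² + 8u - 104)
  u⁴ + 7u³ + 12u² - 4u - 16 = ((1/22)u + 20/121)(22u³ + 74u² + 8u - 104) + (-(72/121)u² - (72/121)u + 144/121)
  22u³ + 74u² + 8u - 104 = (-(1331/36)u - 1573/18)(-(72/121)u² - (72/121)u + 144/121) + (0)
Last nonzero remainder: -(72/121)u² - (72/121)u + 144/121. Dividing through by -72/121 gives the monic gcd u² + u - 2.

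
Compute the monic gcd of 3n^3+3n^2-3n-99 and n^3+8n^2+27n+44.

n^2+4n+11

Apply the Euclidean algorithm:
  3n^3+3n^2-3n-99 = (3)(n^3+8n^2+27n+44) + (-21n^2-84n-231)
  n^3+8n^2+27n+44 = (-(1/21)n-4/21)(-21n^2-84n-231) + (0)
Last nonzero remainder: -21n^2-84n-231. Dividing through by -21 gives the monic gcd n^2+4n+11.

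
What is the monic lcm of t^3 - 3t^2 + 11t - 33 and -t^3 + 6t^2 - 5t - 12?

Repeated division with remainder:
  t^3 - 3t^2 + 11t - 33 = (-1)(-t^3 + 6t^2 - 5t - 12) + (3t^2 + 6t - 45)
  -t^3 + 6t^2 - 5t - 12 = (-(1/3)t + 8/3)(3t^2 + 6t - 45) + (-36t + 108)
  3t^2 + 6t - 45 = (-(1/12)t - 5/12)(-36t + 108) + (0)
Last nonzero remainder: -36t + 108. Dividing through by -36 gives the monic gcd t - 3.
Then lcm(f, g) = f·g / gcd(f, g); expanding and making the result monic gives the answer.

t^5 - 6t^4 + 16t^3 - 54t^2 + 55t + 132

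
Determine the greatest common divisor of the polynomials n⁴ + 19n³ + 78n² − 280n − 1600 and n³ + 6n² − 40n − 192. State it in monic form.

n + 8

Apply the Euclidean algorithm:
  n⁴ + 19n³ + 78n² − 280n − 1600 = (n + 13)(n³ + 6n² − 40n − 192) + (40n² + 432n + 896)
  n³ + 6n² − 40n − 192 = ((1/40)n − 3/25)(40n² + 432n + 896) + (−(264/25)n − 2112/25)
  40n² + 432n + 896 = (−(125/33)n − 350/33)(−(264/25)n − 2112/25) + (0)
Last nonzero remainder: −(264/25)n − 2112/25. Dividing through by −264/25 gives the monic gcd n + 8.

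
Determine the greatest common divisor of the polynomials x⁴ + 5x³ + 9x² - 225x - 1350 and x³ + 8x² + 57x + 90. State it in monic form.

x² + 6x + 45

By polynomial division,
  x⁴ + 5x³ + 9x² - 225x - 1350 = (x - 3)(x³ + 8x² + 57x + 90) + (-24x² - 144x - 1080)
  x³ + 8x² + 57x + 90 = (-(1/24)x - 1/12)(-24x² - 144x - 1080) + (0)
Last nonzero remainder: -24x² - 144x - 1080. Dividing through by -24 gives the monic gcd x² + 6x + 45.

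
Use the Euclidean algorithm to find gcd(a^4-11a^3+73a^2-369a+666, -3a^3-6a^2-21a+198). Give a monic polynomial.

a-3

Euclidean algorithm in ℚ[a]:
  a^4-11a^3+73a^2-369a+666 = (-(1/3)a+13/3)(-3a^3-6a^2-21a+198) + (92a^2-212a-192)
  -3a^3-6a^2-21a+198 = (-(3/92)a-297/2116)(92a^2-212a-192) + (-(30162/529)a+90486/529)
  92a^2-212a-192 = (-(24334/15081)a-16928/15081)(-(30162/529)a+90486/529) + (0)
Last nonzero remainder: -(30162/529)a+90486/529. Dividing through by -30162/529 gives the monic gcd a-3.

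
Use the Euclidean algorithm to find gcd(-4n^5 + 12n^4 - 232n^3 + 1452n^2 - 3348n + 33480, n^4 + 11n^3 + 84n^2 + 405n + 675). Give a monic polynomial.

n^2 + 3n + 45

By polynomial division,
  -4n^5 + 12n^4 - 232n^3 + 1452n^2 - 3348n + 33480 = (-4n + 56)(n^4 + 11n^3 + 84n^2 + 405n + 675) + (-512n^3 - 1632n^2 - 23328n - 4320)
  n^4 + 11n^3 + 84n^2 + 405n + 675 = (-(1/512)n - 125/8192)(-512n^3 - 1632n^2 - 23328n - 4320) + ((3465/256)n^2 + (10395/256)n + 155925/256)
  -512n^3 - 1632n^2 - 23328n - 4320 = (-(131072/3465)n - 8192/1155)((3465/256)n^2 + (10395/256)n + 155925/256) + (0)
Last nonzero remainder: (3465/256)n^2 + (10395/256)n + 155925/256. Dividing through by 3465/256 gives the monic gcd n^2 + 3n + 45.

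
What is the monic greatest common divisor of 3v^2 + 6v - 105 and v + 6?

Apply the Euclidean algorithm:
  3v^2 + 6v - 105 = (3v - 12)(v + 6) + (-33)
  v + 6 = (-(1/33)v - 2/11)(-33) + (0)
The last nonzero remainder is the constant -33, so the polynomials are coprime and gcd = 1.

1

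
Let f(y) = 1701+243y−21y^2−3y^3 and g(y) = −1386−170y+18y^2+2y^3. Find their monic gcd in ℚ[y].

−63−2y+y^2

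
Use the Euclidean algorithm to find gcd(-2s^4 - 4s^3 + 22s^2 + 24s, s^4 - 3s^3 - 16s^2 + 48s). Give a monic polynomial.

s^3 + s^2 - 12s

Apply the Euclidean algorithm:
  -2s^4 - 4s^3 + 22s^2 + 24s = (-2)(s^4 - 3s^3 - 16s^2 + 48s) + (-10s^3 - 10s^2 + 120s)
  s^4 - 3s^3 - 16s^2 + 48s = (-(1/10)s + 2/5)(-10s^3 - 10s^2 + 120s) + (0)
Last nonzero remainder: -10s^3 - 10s^2 + 120s. Dividing through by -10 gives the monic gcd s^3 + s^2 - 12s.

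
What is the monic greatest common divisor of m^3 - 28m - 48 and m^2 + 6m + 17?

1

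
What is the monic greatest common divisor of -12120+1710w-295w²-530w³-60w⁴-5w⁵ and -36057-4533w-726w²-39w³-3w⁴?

101+11w+w²

Apply the Euclidean algorithm:
  -5w⁵-60w⁴-530w³-295w²+1710w-12120 = ((5/3)w-5/3)(-3w⁴-39w³-726w²-4533w-36057) + (615w³+6050w²+54250w-72215)
  -3w⁴-39w³-726w²-4533w-36057 = (-(1/205)w-389/25215)(615w³+6050w²+54250w-72215) + (-(1855978/5043)w²-(20415758/5043)w-187453778/5043)
  615w³+6050w²+54250w-72215 = (-(3101445/1855978)w+3605745/1855978)(-(1855978/5043)w²-(20415758/5043)w-187453778/5043) + (0)
Last nonzero remainder: -(1855978/5043)w²-(20415758/5043)w-187453778/5043. Dividing through by -1855978/5043 gives the monic gcd w²+11w+101.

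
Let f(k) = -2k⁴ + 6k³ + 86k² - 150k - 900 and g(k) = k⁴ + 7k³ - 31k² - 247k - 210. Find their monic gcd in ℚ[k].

k² - k - 30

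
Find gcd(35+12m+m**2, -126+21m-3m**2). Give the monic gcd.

1

By polynomial division,
  m**2+12m+35 = (-1/3)(-3m**2+21m-126) + (19m-7)
  -3m**2+21m-126 = (-(3/19)m+378/361)(19m-7) + (-42840/361)
  19m-7 = (-(6859/42840)m+361/6120)(-42840/361) + (0)
The last nonzero remainder is the constant -42840/361, so the polynomials are coprime and gcd = 1.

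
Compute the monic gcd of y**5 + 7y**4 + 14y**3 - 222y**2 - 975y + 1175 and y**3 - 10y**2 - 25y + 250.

y**2 - 25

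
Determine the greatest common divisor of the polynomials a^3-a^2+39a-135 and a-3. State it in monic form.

Euclidean algorithm in ℚ[a]:
  a^3-a^2+39a-135 = (a^2+2a+45)(a-3) + (0)
The last nonzero remainder a-3 is already monic.

a-3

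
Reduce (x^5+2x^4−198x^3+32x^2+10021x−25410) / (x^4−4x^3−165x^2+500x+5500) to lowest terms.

(x^3+x^2−89x+231)/(x^2−5x−50)

Repeated division with remainder:
  x^5+2x^4−198x^3+32x^2+10021x−25410 = (x+6)(x^4−4x^3−165x^2+500x+5500) + (−9x^3+522x^2+1521x−58410)
  x^4−4x^3−165x^2+500x+5500 = (−(1/9)x−6)(−9x^3+522x^2+1521x−58410) + (3136x^2+3136x−344960)
  −9x^3+522x^2+1521x−58410 = (−(9/3136)x+531/3136)(3136x^2+3136x−344960) + (0)
Last nonzero remainder: 3136x^2+3136x−344960. Dividing through by 3136 gives the monic gcd x^2+x−110.
Cancel x^2+x−110 from numerator and denominator to get the reduced form.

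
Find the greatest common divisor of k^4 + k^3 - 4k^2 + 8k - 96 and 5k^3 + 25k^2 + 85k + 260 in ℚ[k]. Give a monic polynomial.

Apply the Euclidean algorithm:
  k^4 + k^3 - 4k^2 + 8k - 96 = ((1/5)k - 4/5)(5k^3 + 25k^2 + 85k + 260) + (-k^2 + 24k + 112)
  5k^3 + 25k^2 + 85k + 260 = (-5k - 145)(-k^2 + 24k + 112) + (4125k + 16500)
  -k^2 + 24k + 112 = (-(1/4125)k + 28/4125)(4125k + 16500) + (0)
Last nonzero remainder: 4125k + 16500. Dividing through by 4125 gives the monic gcd k + 4.

k + 4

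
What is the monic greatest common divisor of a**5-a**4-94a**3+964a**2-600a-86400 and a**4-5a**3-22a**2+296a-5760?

a**2-a-90

By polynomial division,
  a**5-a**4-94a**3+964a**2-600a-86400 = (a+4)(a**4-5a**3-22a**2+296a-5760) + (-52a**3+756a**2+3976a-63360)
  a**4-5a**3-22a**2+296a-5760 = (-(1/52)a-31/169)(-52a**3+756a**2+3976a-63360) + ((32640/169)a**2-(32640/169)a-2937600/169)
  -52a**3+756a**2+3976a-63360 = (-(2197/8160)a+1859/510)((32640/169)a**2-(32640/169)a-2937600/169) + (0)
Last nonzero remainder: (32640/169)a**2-(32640/169)a-2937600/169. Dividing through by 32640/169 gives the monic gcd a**2-a-90.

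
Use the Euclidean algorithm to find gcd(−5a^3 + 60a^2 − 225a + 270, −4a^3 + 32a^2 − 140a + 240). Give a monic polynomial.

a − 3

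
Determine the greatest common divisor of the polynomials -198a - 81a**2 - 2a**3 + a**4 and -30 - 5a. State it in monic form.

6 + a

Repeated division with remainder:
  a**4 - 2a**3 - 81a**2 - 198a = (-(1/5)a**3 + (8/5)a**2 + (33/5)a)(-5a - 30) + (0)
Last nonzero remainder: -5a - 30. Dividing through by -5 gives the monic gcd a + 6.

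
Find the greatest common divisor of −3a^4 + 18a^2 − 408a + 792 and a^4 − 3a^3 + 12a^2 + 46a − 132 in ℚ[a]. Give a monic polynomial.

Euclidean algorithm in ℚ[a]:
  −3a^4 + 18a^2 − 408a + 792 = (−3)(a^4 − 3a^3 + 12a^2 + 46a − 132) + (−9a^3 + 54a^2 − 270a + 396)
  a^4 − 3a^3 + 12a^2 + 46a − 132 = (−(1/9)a − 1/3)(−9a^3 + 54a^2 − 270a + 396) + (0)
Last nonzero remainder: −9a^3 + 54a^2 − 270a + 396. Dividing through by −9 gives the monic gcd a^3 − 6a^2 + 30a − 44.

a^3 − 6a^2 + 30a − 44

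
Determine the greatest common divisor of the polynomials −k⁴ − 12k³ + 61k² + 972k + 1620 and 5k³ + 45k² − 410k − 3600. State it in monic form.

By polynomial division,
  −k⁴ − 12k³ + 61k² + 972k + 1620 = (−(1/5)k − 3/5)(5k³ + 45k² − 410k − 3600) + (6k² + 6k − 540)
  5k³ + 45k² − 410k − 3600 = ((5/6)k + 20/3)(6k² + 6k − 540) + (0)
Last nonzero remainder: 6k² + 6k − 540. Dividing through by 6 gives the monic gcd k² + k − 90.

k² + k − 90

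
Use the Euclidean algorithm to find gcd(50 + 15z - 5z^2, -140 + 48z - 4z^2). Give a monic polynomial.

-5 + z

Repeated division with remainder:
  -5z^2 + 15z + 50 = (5/4)(-4z^2 + 48z - 140) + (-45z + 225)
  -4z^2 + 48z - 140 = ((4/45)z - 28/45)(-45z + 225) + (0)
Last nonzero remainder: -45z + 225. Dividing through by -45 gives the monic gcd z - 5.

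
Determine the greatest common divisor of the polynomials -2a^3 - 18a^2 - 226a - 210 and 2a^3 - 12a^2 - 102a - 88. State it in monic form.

By polynomial division,
  -2a^3 - 18a^2 - 226a - 210 = (-1)(2a^3 - 12a^2 - 102a - 88) + (-30a^2 - 328a - 298)
  2a^3 - 12a^2 - 102a - 88 = (-(1/15)a + 254/225)(-30a^2 - 328a - 298) + ((55892/225)a + 55892/225)
  -30a^2 - 328a - 298 = (-(3375/27946)a - 33525/27946)((55892/225)a + 55892/225) + (0)
Last nonzero remainder: (55892/225)a + 55892/225. Dividing through by 55892/225 gives the monic gcd a + 1.

a + 1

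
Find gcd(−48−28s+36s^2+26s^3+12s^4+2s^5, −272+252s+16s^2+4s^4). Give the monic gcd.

−4+3s+s^2

Apply the Euclidean algorithm:
  2s^5+12s^4+26s^3+36s^2−28s−48 = ((1/2)s+3)(4s^4+16s^2+252s−272) + (18s^3−138s^2−648s+768)
  4s^4+16s^2+252s−272 = ((2/9)s+46/27)(18s^3−138s^2−648s+768) + ((3556/9)s^2+(3556/3)s−14224/9)
  18s^3−138s^2−648s+768 = ((81/1778)s−432/889)((3556/9)s^2+(3556/3)s−14224/9) + (0)
Last nonzero remainder: (3556/9)s^2+(3556/3)s−14224/9. Dividing through by 3556/9 gives the monic gcd s^2+3s−4.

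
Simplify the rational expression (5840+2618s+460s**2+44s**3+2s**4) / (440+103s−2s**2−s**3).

Apply the Euclidean algorithm:
  2s**4+44s**3+460s**2+2618s+5840 = (−2s−40)(−s**3−2s**2+103s+440) + (586s**2+7618s+23440)
  −s**3−2s**2+103s+440 = (−(1/586)s+11/586)(586s**2+7618s+23440) + (0)
Last nonzero remainder: 586s**2+7618s+23440. Dividing through by 586 gives the monic gcd s**2+13s+40.
Cancel s**2+13s+40 from numerator and denominator to get the reduced form.

(−146−18s−2s**2)/(−11+s)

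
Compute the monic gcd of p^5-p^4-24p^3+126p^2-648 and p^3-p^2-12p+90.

Apply the Euclidean algorithm:
  p^5-p^4-24p^3+126p^2-648 = (p^2-12)(p^3-p^2-12p+90) + (24p^2-144p+432)
  p^3-p^2-12p+90 = ((1/24)p+5/24)(24p^2-144p+432) + (0)
Last nonzero remainder: 24p^2-144p+432. Dividing through by 24 gives the monic gcd p^2-6p+18.

p^2-6p+18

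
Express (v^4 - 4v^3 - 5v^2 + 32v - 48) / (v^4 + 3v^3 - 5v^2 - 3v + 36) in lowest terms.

(v - 4)/(v + 3)

By polynomial division,
  v^4 - 4v^3 - 5v^2 + 32v - 48 = (v^4 + 3v^3 - 5v^2 - 3v + 36) + (-7v^3 + 35v - 84)
  v^4 + 3v^3 - 5v^2 - 3v + 36 = (-(1/7)v - 3/7)(-7v^3 + 35v - 84) + (0)
Last nonzero remainder: -7v^3 + 35v - 84. Dividing through by -7 gives the monic gcd v^3 - 5v + 12.
Cancel v^3 - 5v + 12 from numerator and denominator to get the reduced form.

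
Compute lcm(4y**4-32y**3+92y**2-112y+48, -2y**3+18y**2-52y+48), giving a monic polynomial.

y**5-12y**4+55y**3-120y**2+124y-48

By polynomial division,
  4y**4-32y**3+92y**2-112y+48 = (-2y-2)(-2y**3+18y**2-52y+48) + (24y**2-120y+144)
  -2y**3+18y**2-52y+48 = (-(1/12)y+1/3)(24y**2-120y+144) + (0)
Last nonzero remainder: 24y**2-120y+144. Dividing through by 24 gives the monic gcd y**2-5y+6.
Then lcm(f, g) = f·g / gcd(f, g); expanding and making the result monic gives the answer.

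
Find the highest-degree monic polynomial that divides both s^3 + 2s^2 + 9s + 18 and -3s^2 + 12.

s + 2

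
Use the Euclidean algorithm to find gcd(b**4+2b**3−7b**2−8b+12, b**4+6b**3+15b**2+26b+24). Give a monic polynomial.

Apply the Euclidean algorithm:
  b**4+2b**3−7b**2−8b+12 = (b**4+6b**3+15b**2+26b+24) + (−4b**3−22b**2−34b−12)
  b**4+6b**3+15b**2+26b+24 = (−(1/4)b−1/8)(−4b**3−22b**2−34b−12) + ((15/4)b**2+(75/4)b+45/2)
  −4b**3−22b**2−34b−12 = (−(16/15)b−8/15)((15/4)b**2+(75/4)b+45/2) + (0)
Last nonzero remainder: (15/4)b**2+(75/4)b+45/2. Dividing through by 15/4 gives the monic gcd b**2+5b+6.

b**2+5b+6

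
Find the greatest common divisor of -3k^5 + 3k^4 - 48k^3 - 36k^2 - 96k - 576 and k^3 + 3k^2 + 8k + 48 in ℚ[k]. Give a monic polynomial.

k^2 - k + 12

Euclidean algorithm in ℚ[k]:
  -3k^5 + 3k^4 - 48k^3 - 36k^2 - 96k - 576 = (-3k^2 + 12k - 60)(k^3 + 3k^2 + 8k + 48) + (192k^2 - 192k + 2304)
  k^3 + 3k^2 + 8k + 48 = ((1/192)k + 1/48)(192k^2 - 192k + 2304) + (0)
Last nonzero remainder: 192k^2 - 192k + 2304. Dividing through by 192 gives the monic gcd k^2 - k + 12.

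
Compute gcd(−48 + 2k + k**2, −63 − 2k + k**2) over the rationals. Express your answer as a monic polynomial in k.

Repeated division with remainder:
  k**2 + 2k − 48 = (k**2 − 2k − 63) + (4k + 15)
  k**2 − 2k − 63 = ((1/4)k − 23/16)(4k + 15) + (−663/16)
  4k + 15 = (−(64/663)k − 80/221)(−663/16) + (0)
The last nonzero remainder is the constant −663/16, so the polynomials are coprime and gcd = 1.

1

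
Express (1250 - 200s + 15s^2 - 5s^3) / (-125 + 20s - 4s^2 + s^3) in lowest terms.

(-250 - 10s - 5s^2)/(25 + s + s^2)

Apply the Euclidean algorithm:
  -5s^3 + 15s^2 - 200s + 1250 = (-5)(s^3 - 4s^2 + 20s - 125) + (-5s^2 - 100s + 625)
  s^3 - 4s^2 + 20s - 125 = (-(1/5)s + 24/5)(-5s^2 - 100s + 625) + (625s - 3125)
  -5s^2 - 100s + 625 = (-(1/125)s - 1/5)(625s - 3125) + (0)
Last nonzero remainder: 625s - 3125. Dividing through by 625 gives the monic gcd s - 5.
Cancel s - 5 from numerator and denominator to get the reduced form.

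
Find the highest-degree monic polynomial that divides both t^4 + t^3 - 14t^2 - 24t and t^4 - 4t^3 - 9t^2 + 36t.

By polynomial division,
  t^4 + t^3 - 14t^2 - 24t = (t^4 - 4t^3 - 9t^2 + 36t) + (5t^3 - 5t^2 - 60t)
  t^4 - 4t^3 - 9t^2 + 36t = ((1/5)t - 3/5)(5t^3 - 5t^2 - 60t) + (0)
Last nonzero remainder: 5t^3 - 5t^2 - 60t. Dividing through by 5 gives the monic gcd t^3 - t^2 - 12t.

t^3 - t^2 - 12t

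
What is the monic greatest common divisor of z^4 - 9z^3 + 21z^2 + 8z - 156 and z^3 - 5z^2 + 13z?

Repeated division with remainder:
  z^4 - 9z^3 + 21z^2 + 8z - 156 = (z - 4)(z^3 - 5z^2 + 13z) + (-12z^2 + 60z - 156)
  z^3 - 5z^2 + 13z = (-(1/12)z)(-12z^2 + 60z - 156) + (0)
Last nonzero remainder: -12z^2 + 60z - 156. Dividing through by -12 gives the monic gcd z^2 - 5z + 13.

z^2 - 5z + 13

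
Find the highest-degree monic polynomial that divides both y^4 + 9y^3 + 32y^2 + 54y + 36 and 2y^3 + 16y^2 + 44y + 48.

Apply the Euclidean algorithm:
  y^4 + 9y^3 + 32y^2 + 54y + 36 = ((1/2)y + 1/2)(2y^3 + 16y^2 + 44y + 48) + (2y^2 + 8y + 12)
  2y^3 + 16y^2 + 44y + 48 = (y + 4)(2y^2 + 8y + 12) + (0)
Last nonzero remainder: 2y^2 + 8y + 12. Dividing through by 2 gives the monic gcd y^2 + 4y + 6.

y^2 + 4y + 6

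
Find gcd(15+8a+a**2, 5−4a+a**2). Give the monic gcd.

1

Repeated division with remainder:
  a**2+8a+15 = (a**2−4a+5) + (12a+10)
  a**2−4a+5 = ((1/12)a−29/72)(12a+10) + (325/36)
  12a+10 = ((432/325)a+72/65)(325/36) + (0)
The last nonzero remainder is the constant 325/36, so the polynomials are coprime and gcd = 1.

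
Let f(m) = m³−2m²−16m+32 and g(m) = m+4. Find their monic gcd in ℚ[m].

m+4

By polynomial division,
  m³−2m²−16m+32 = (m²−6m+8)(m+4) + (0)
The last nonzero remainder m+4 is already monic.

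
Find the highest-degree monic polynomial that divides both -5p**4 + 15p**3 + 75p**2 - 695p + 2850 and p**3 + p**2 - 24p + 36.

p + 6

Repeated division with remainder:
  -5p**4 + 15p**3 + 75p**2 - 695p + 2850 = (-5p + 20)(p**3 + p**2 - 24p + 36) + (-65p**2 - 35p + 2130)
  p**3 + p**2 - 24p + 36 = (-(1/65)p - 6/845)(-65p**2 - 35p + 2130) + ((1440/169)p + 8640/169)
  -65p**2 - 35p + 2130 = (-(2197/288)p + 11999/288)((1440/169)p + 8640/169) + (0)
Last nonzero remainder: (1440/169)p + 8640/169. Dividing through by 1440/169 gives the monic gcd p + 6.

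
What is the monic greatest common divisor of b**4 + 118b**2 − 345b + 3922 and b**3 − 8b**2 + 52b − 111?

b**2 − 5b + 37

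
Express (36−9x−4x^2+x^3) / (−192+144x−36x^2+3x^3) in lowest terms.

Euclidean algorithm in ℚ[x]:
  x^3−4x^2−9x+36 = (1/3)(3x^3−36x^2+144x−192) + (8x^2−57x+100)
  3x^3−36x^2+144x−192 = ((3/8)x−117/64)(8x^2−57x+100) + ((147/64)x−147/16)
  8x^2−57x+100 = ((512/147)x−1600/147)((147/64)x−147/16) + (0)
Last nonzero remainder: (147/64)x−147/16. Dividing through by 147/64 gives the monic gcd x−4.
Cancel x−4 from numerator and denominator to get the reduced form.

(−9+x^2)/(48−24x+3x^2)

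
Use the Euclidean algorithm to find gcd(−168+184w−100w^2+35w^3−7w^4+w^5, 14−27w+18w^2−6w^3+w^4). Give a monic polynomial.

−14+13w−5w^2+w^3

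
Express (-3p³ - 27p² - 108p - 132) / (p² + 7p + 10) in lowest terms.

Repeated division with remainder:
  -3p³ - 27p² - 108p - 132 = (-3p - 6)(p² + 7p + 10) + (-36p - 72)
  p² + 7p + 10 = (-(1/36)p - 5/36)(-36p - 72) + (0)
Last nonzero remainder: -36p - 72. Dividing through by -36 gives the monic gcd p + 2.
Cancel p + 2 from numerator and denominator to get the reduced form.

(-3p² - 21p - 66)/(p + 5)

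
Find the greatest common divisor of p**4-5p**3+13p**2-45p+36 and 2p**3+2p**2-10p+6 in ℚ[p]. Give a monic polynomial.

p-1

Apply the Euclidean algorithm:
  p**4-5p**3+13p**2-45p+36 = ((1/2)p-3)(2p**3+2p**2-10p+6) + (24p**2-78p+54)
  2p**3+2p**2-10p+6 = ((1/12)p+17/48)(24p**2-78p+54) + ((105/8)p-105/8)
  24p**2-78p+54 = ((64/35)p-144/35)((105/8)p-105/8) + (0)
Last nonzero remainder: (105/8)p-105/8. Dividing through by 105/8 gives the monic gcd p-1.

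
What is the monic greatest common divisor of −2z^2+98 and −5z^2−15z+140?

z+7

By polynomial division,
  −2z^2+98 = (2/5)(−5z^2−15z+140) + (6z+42)
  −5z^2−15z+140 = (−(5/6)z+10/3)(6z+42) + (0)
Last nonzero remainder: 6z+42. Dividing through by 6 gives the monic gcd z+7.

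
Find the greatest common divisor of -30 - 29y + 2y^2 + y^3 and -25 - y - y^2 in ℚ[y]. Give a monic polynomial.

1

Apply the Euclidean algorithm:
  y^3 + 2y^2 - 29y - 30 = (-y - 1)(-y^2 - y - 25) + (-55y - 55)
  -y^2 - y - 25 = ((1/55)y)(-55y - 55) + (-25)
  -55y - 55 = ((11/5)y + 11/5)(-25) + (0)
The last nonzero remainder is the constant -25, so the polynomials are coprime and gcd = 1.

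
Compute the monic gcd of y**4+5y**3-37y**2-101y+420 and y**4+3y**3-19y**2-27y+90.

Apply the Euclidean algorithm:
  y**4+5y**3-37y**2-101y+420 = (y**4+3y**3-19y**2-27y+90) + (2y**3-18y**2-74y+330)
  y**4+3y**3-19y**2-27y+90 = ((1/2)y+6)(2y**3-18y**2-74y+330) + (126y**2+252y-1890)
  2y**3-18y**2-74y+330 = ((1/63)y-11/63)(126y**2+252y-1890) + (0)
Last nonzero remainder: 126y**2+252y-1890. Dividing through by 126 gives the monic gcd y**2+2y-15.

y**2+2y-15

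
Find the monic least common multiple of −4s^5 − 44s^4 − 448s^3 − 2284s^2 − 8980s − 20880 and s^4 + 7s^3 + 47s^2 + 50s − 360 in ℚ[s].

s^6 + 9s^5 + 90s^4 + 347s^3 + 1103s^2 + 730s − 10440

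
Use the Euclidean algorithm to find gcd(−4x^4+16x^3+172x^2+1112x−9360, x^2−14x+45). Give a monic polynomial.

x^2−14x+45

By polynomial division,
  −4x^4+16x^3+172x^2+1112x−9360 = (−4x^2−40x−208)(x^2−14x+45) + (0)
The last nonzero remainder x^2−14x+45 is already monic.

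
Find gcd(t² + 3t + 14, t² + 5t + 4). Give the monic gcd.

1

Repeated division with remainder:
  t² + 3t + 14 = (t² + 5t + 4) + (−2t + 10)
  t² + 5t + 4 = (−(1/2)t − 5)(−2t + 10) + (54)
  −2t + 10 = (−(1/27)t + 5/27)(54) + (0)
The last nonzero remainder is the constant 54, so the polynomials are coprime and gcd = 1.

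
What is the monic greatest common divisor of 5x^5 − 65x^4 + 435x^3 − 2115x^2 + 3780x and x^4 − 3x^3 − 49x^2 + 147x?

x^3 − 10x^2 + 21x

By polynomial division,
  5x^5 − 65x^4 + 435x^3 − 2115x^2 + 3780x = (5x − 50)(x^4 − 3x^3 − 49x^2 + 147x) + (530x^3 − 5300x^2 + 11130x)
  x^4 − 3x^3 − 49x^2 + 147x = ((1/530)x + 7/530)(530x^3 − 5300x^2 + 11130x) + (0)
Last nonzero remainder: 530x^3 − 5300x^2 + 11130x. Dividing through by 530 gives the monic gcd x^3 − 10x^2 + 21x.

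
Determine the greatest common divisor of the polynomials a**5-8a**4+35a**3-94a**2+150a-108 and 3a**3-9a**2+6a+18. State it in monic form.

a**2-4a+6

Repeated division with remainder:
  a**5-8a**4+35a**3-94a**2+150a-108 = ((1/3)a**2-(5/3)a+6)(3a**3-9a**2+6a+18) + (-36a**2+144a-216)
  3a**3-9a**2+6a+18 = (-(1/12)a-1/12)(-36a**2+144a-216) + (0)
Last nonzero remainder: -36a**2+144a-216. Dividing through by -36 gives the monic gcd a**2-4a+6.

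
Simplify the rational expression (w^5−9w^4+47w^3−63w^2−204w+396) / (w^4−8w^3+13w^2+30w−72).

Repeated division with remainder:
  w^5−9w^4+47w^3−63w^2−204w+396 = (w−1)(w^4−8w^3+13w^2+30w−72) + (26w^3−80w^2−102w+324)
  w^4−8w^3+13w^2+30w−72 = ((1/26)w−32/169)(26w^3−80w^2−102w+324) + ((300/169)w^2−(300/169)w−1800/169)
  26w^3−80w^2−102w+324 = ((2197/150)w−1521/50)((300/169)w^2−(300/169)w−1800/169) + (0)
Last nonzero remainder: (300/169)w^2−(300/169)w−1800/169. Dividing through by 300/169 gives the monic gcd w^2−w−6.
Cancel w^2−w−6 from numerator and denominator to get the reduced form.

(w^3−8w^2+45w−66)/(w^2−7w+12)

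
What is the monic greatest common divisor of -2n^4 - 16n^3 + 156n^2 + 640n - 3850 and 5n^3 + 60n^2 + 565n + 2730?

By polynomial division,
  -2n^4 - 16n^3 + 156n^2 + 640n - 3850 = (-(2/5)n + 8/5)(5n^3 + 60n^2 + 565n + 2730) + (286n^2 + 828n - 8218)
  5n^3 + 60n^2 + 565n + 2730 = ((5/286)n + 3255/20449)(286n^2 + 828n - 8218) + ((11796480/20449)n + 82575360/20449)
  286n^2 + 828n - 8218 = ((2924207/5898240)n - 12003563/5898240)((11796480/20449)n + 82575360/20449) + (0)
Last nonzero remainder: (11796480/20449)n + 82575360/20449. Dividing through by 11796480/20449 gives the monic gcd n + 7.

n + 7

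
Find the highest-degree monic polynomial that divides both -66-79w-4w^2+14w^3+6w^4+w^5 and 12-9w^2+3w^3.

-2-w+w^2

Apply the Euclidean algorithm:
  w^5+6w^4+14w^3-4w^2-79w-66 = ((1/3)w^2+3w+41/3)(3w^3-9w^2+12) + (115w^2-115w-230)
  3w^3-9w^2+12 = ((3/115)w-6/115)(115w^2-115w-230) + (0)
Last nonzero remainder: 115w^2-115w-230. Dividing through by 115 gives the monic gcd w^2-w-2.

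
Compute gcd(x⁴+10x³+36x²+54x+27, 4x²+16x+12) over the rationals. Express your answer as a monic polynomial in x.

x²+4x+3

Apply the Euclidean algorithm:
  x⁴+10x³+36x²+54x+27 = ((1/4)x²+(3/2)x+9/4)(4x²+16x+12) + (0)
Last nonzero remainder: 4x²+16x+12. Dividing through by 4 gives the monic gcd x²+4x+3.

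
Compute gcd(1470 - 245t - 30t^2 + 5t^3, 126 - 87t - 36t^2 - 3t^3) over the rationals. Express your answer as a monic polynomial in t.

Euclidean algorithm in ℚ[t]:
  5t^3 - 30t^2 - 245t + 1470 = (-5/3)(-3t^3 - 36t^2 - 87t + 126) + (-90t^2 - 390t + 1680)
  -3t^3 - 36t^2 - 87t + 126 = ((1/30)t + 23/90)(-90t^2 - 390t + 1680) + (-(130/3)t - 910/3)
  -90t^2 - 390t + 1680 = ((27/13)t - 72/13)(-(130/3)t - 910/3) + (0)
Last nonzero remainder: -(130/3)t - 910/3. Dividing through by -130/3 gives the monic gcd t + 7.

7 + t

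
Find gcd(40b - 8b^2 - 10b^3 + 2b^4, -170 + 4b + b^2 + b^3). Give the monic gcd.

-5 + b

Repeated division with remainder:
  2b^4 - 10b^3 - 8b^2 + 40b = (2b - 12)(b^3 + b^2 + 4b - 170) + (-4b^2 + 428b - 2040)
  b^3 + b^2 + 4b - 170 = (-(1/4)b - 27)(-4b^2 + 428b - 2040) + (11050b - 55250)
  -4b^2 + 428b - 2040 = (-(2/5525)b + 12/325)(11050b - 55250) + (0)
Last nonzero remainder: 11050b - 55250. Dividing through by 11050 gives the monic gcd b - 5.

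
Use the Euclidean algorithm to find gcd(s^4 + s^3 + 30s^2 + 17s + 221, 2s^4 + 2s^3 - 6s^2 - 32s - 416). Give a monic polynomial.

By polynomial division,
  s^4 + s^3 + 30s^2 + 17s + 221 = (1/2)(2s^4 + 2s^3 - 6s^2 - 32s - 416) + (33s^2 + 33s + 429)
  2s^4 + 2s^3 - 6s^2 - 32s - 416 = ((2/33)s^2 - 32/33)(33s^2 + 33s + 429) + (0)
Last nonzero remainder: 33s^2 + 33s + 429. Dividing through by 33 gives the monic gcd s^2 + s + 13.

s^2 + s + 13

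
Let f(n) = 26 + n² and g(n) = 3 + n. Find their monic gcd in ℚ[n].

1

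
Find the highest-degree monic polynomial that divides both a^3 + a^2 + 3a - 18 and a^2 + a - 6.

a - 2

Apply the Euclidean algorithm:
  a^3 + a^2 + 3a - 18 = (a)(a^2 + a - 6) + (9a - 18)
  a^2 + a - 6 = ((1/9)a + 1/3)(9a - 18) + (0)
Last nonzero remainder: 9a - 18. Dividing through by 9 gives the monic gcd a - 2.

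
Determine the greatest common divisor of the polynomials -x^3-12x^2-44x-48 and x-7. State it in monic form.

1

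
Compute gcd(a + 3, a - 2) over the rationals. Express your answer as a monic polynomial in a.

By polynomial division,
  a + 3 = (a - 2) + (5)
  a - 2 = ((1/5)a - 2/5)(5) + (0)
The last nonzero remainder is the constant 5, so the polynomials are coprime and gcd = 1.

1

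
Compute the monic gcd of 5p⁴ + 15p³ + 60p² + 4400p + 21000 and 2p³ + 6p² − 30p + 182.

Euclidean algorithm in ℚ[p]:
  5p⁴ + 15p³ + 60p² + 4400p + 21000 = ((5/2)p)(2p³ + 6p² − 30p + 182) + (135p² + 3945p + 21000)
  2p³ + 6p² − 30p + 182 = ((2/135)p − 472/1215)(135p² + 3945p + 21000) + ((96506/81)p + 675542/81)
  135p² + 3945p + 21000 = ((10935/96506)p + 121500/48253)((96506/81)p + 675542/81) + (0)
Last nonzero remainder: (96506/81)p + 675542/81. Dividing through by 96506/81 gives the monic gcd p + 7.

p + 7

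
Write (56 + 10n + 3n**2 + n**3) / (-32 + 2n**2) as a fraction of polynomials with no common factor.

Repeated division with remainder:
  n**3 + 3n**2 + 10n + 56 = ((1/2)n + 3/2)(2n**2 - 32) + (26n + 104)
  2n**2 - 32 = ((1/13)n - 4/13)(26n + 104) + (0)
Last nonzero remainder: 26n + 104. Dividing through by 26 gives the monic gcd n + 4.
Cancel n + 4 from numerator and denominator to get the reduced form.

(14 - n + n**2)/(-8 + 2n)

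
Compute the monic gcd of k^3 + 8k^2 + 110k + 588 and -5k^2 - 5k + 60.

1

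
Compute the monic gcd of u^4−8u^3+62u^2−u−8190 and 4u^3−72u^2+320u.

u−10

Repeated division with remainder:
  u^4−8u^3+62u^2−u−8190 = ((1/4)u+5/2)(4u^3−72u^2+320u) + (162u^2−801u−8190)
  4u^3−72u^2+320u = ((2/81)u−235/729)(162u^2−801u−8190) + ((21385/81)u−213850/81)
  162u^2−801u−8190 = ((13122/21385)u+729/235)((21385/81)u−213850/81) + (0)
Last nonzero remainder: (21385/81)u−213850/81. Dividing through by 21385/81 gives the monic gcd u−10.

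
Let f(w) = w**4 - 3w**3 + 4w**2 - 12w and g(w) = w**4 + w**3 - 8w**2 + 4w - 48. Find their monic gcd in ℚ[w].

w**3 - 3w**2 + 4w - 12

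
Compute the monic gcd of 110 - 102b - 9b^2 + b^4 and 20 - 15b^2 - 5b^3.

Apply the Euclidean algorithm:
  b^4 - 9b^2 - 102b + 110 = (-(1/5)b + 3/5)(-5b^3 - 15b^2 + 20) + (-98b + 98)
  -5b^3 - 15b^2 + 20 = ((5/98)b^2 + (10/49)b + 10/49)(-98b + 98) + (0)
Last nonzero remainder: -98b + 98. Dividing through by -98 gives the monic gcd b - 1.

-1 + b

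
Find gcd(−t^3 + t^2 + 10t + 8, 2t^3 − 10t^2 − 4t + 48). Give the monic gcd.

Euclidean algorithm in ℚ[t]:
  −t^3 + t^2 + 10t + 8 = (−1/2)(2t^3 − 10t^2 − 4t + 48) + (−4t^2 + 8t + 32)
  2t^3 − 10t^2 − 4t + 48 = (−(1/2)t + 3/2)(−4t^2 + 8t + 32) + (0)
Last nonzero remainder: −4t^2 + 8t + 32. Dividing through by −4 gives the monic gcd t^2 − 2t − 8.

t^2 − 2t − 8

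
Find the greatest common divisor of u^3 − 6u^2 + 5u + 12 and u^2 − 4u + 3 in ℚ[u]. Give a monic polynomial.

u − 3

Repeated division with remainder:
  u^3 − 6u^2 + 5u + 12 = (u − 2)(u^2 − 4u + 3) + (−6u + 18)
  u^2 − 4u + 3 = (−(1/6)u + 1/6)(−6u + 18) + (0)
Last nonzero remainder: −6u + 18. Dividing through by −6 gives the monic gcd u − 3.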